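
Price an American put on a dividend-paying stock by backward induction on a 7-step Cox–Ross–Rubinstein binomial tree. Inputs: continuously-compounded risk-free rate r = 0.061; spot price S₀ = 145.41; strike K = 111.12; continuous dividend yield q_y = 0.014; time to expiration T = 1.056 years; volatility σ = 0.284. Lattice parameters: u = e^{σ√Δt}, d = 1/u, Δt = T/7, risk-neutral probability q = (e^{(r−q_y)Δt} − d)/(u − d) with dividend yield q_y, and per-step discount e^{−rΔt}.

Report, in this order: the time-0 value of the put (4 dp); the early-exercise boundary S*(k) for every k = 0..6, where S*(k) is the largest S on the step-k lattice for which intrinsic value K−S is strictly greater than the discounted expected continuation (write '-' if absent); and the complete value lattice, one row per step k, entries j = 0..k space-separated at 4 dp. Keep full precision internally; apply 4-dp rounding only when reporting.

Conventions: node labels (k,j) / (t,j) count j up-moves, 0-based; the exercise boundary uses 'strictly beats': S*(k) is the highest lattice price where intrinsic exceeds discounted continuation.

Δt=0.15086  u=1.11662  d=0.89556  q=0.50464  discount=0.99084
step 7 (expiry): payoffs max(K−S,0) = 43.9376 27.3542 6.6774 0.0000 0.0000 0.0000 0.0000 0.0000
step 6: (k=6,j=0): S=75.0172, K−S=36.1028, hold=35.2432 ⇒ V=36.1028 exercise | (k=6,j=1): S=93.5346, K−S=17.5854, hold=16.7649 ⇒ V=17.5854 exercise | (k=6,j=2): S=116.6227, K−S=0.0000, hold=3.2774 ⇒ V=3.2774 continue | (k=6,j=3): S=145.4100, K−S=0.0000, hold=0.0000 ⇒ V=0.0000 continue | (k=6,j=4): S=181.3031, K−S=0.0000, hold=0.0000 ⇒ V=0.0000 continue | (k=6,j=5): S=226.0562, K−S=0.0000, hold=0.0000 ⇒ V=0.0000 continue | (k=6,j=6): S=281.8561, K−S=0.0000, hold=0.0000 ⇒ V=0.0000 continue  boundary S*=93.5346
step 5: (k=5,j=0): S=83.7658, K−S=27.3542, hold=26.5131 ⇒ V=27.3542 exercise | (k=5,j=1): S=104.4426, K−S=6.6774, hold=10.2701 ⇒ V=10.2701 continue | (k=5,j=2): S=130.2233, K−S=0.0000, hold=1.6086 ⇒ V=1.6086 continue | (k=5,j=3): S=162.3678, K−S=0.0000, hold=0.0000 ⇒ V=0.0000 continue | (k=5,j=4): S=202.4468, K−S=0.0000, hold=0.0000 ⇒ V=0.0000 continue | (k=5,j=5): S=252.4189, K−S=0.0000, hold=0.0000 ⇒ V=0.0000 continue  boundary S*=83.7658
step 4: (k=4,j=0): S=93.5346, K−S=17.5854, hold=18.5613 ⇒ V=18.5613 continue | (k=4,j=1): S=116.6227, K−S=0.0000, hold=5.8451 ⇒ V=5.8451 continue | (k=4,j=2): S=145.4100, K−S=0.0000, hold=0.7896 ⇒ V=0.7896 continue | (k=4,j=3): S=181.3031, K−S=0.0000, hold=0.0000 ⇒ V=0.0000 continue | (k=4,j=4): S=226.0562, K−S=0.0000, hold=0.0000 ⇒ V=0.0000 continue  boundary S*=-
step 3: (k=3,j=0): S=104.4426, K−S=6.6774, hold=12.0330 ⇒ V=12.0330 continue | (k=3,j=1): S=130.2233, K−S=0.0000, hold=3.2637 ⇒ V=3.2637 continue | (k=3,j=2): S=162.3678, K−S=0.0000, hold=0.3875 ⇒ V=0.3875 continue | (k=3,j=3): S=202.4468, K−S=0.0000, hold=0.0000 ⇒ V=0.0000 continue  boundary S*=-
step 2: (k=2,j=0): S=116.6227, K−S=0.0000, hold=7.5380 ⇒ V=7.5380 continue | (k=2,j=1): S=145.4100, K−S=0.0000, hold=1.7957 ⇒ V=1.7957 continue | (k=2,j=2): S=181.3031, K−S=0.0000, hold=0.1902 ⇒ V=0.1902 continue  boundary S*=-
step 1: (k=1,j=0): S=130.2233, K−S=0.0000, hold=4.5977 ⇒ V=4.5977 continue | (k=1,j=1): S=162.3678, K−S=0.0000, hold=0.9765 ⇒ V=0.9765 continue  boundary S*=-
step 0: (k=0,j=0): S=145.4100, K−S=0.0000, hold=2.7449 ⇒ V=2.7449 continue  boundary S*=-

price = 2.7449
boundary = - - - - - 83.7658 93.5346
tree:
2.7449
4.5977 0.9765
7.5380 1.7957 0.1902
12.0330 3.2637 0.3875 0.0000
18.5613 5.8451 0.7896 0.0000 0.0000
27.3542 10.2701 1.6086 0.0000 0.0000 0.0000
36.1028 17.5854 3.2774 0.0000 0.0000 0.0000 0.0000
43.9376 27.3542 6.6774 0.0000 0.0000 0.0000 0.0000 0.0000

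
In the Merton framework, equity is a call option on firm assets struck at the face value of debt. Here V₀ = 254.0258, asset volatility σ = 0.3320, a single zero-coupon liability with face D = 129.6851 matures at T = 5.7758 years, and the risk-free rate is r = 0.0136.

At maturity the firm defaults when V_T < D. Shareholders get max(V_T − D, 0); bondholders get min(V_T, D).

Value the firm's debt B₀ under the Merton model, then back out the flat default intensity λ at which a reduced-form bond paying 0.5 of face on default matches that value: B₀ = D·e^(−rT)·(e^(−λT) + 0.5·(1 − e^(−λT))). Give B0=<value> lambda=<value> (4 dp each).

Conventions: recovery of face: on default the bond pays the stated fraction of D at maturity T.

Work the structural quantities from V₀ = 254.0258 against face 129.6851:
d₁ = [ln(V₀/D) + (r + σ²/2)T] / (σ√T)
   = [ln(254.0258/129.6851) + (0.0136 + 0.5·0.3320²)·5.7758] / (0.3320·√5.7758)
   = [0.672327 + 0.396867] / 0.797892 = 1.340023
d₂ = d₁ − σ√T = 1.340023 − 0.797892 = 0.542130
N(d₁) = 0.909881,  N(d₂) = 0.706136,  e^(−rT) = 0.924455
E₀ = V₀·N(d₁) − D·e^(−rT)·N(d₂)
   = 254.0258·0.909881 − 129.6851·0.924455·0.706136 = 146.476023
B₀ = V₀ − E₀ = 254.0258 − 146.476023 = 107.549777
e^(−λT) = (B₀·e^(rT)/D − 0.5)/(1 − 0.5) = (107.5498·1.081718/129.6851 − 0.5)/0.5 = 0.79417060
λ = −ln(0.79417060)/5.7758 = 0.039900

B0=107.5498 lambda=0.0399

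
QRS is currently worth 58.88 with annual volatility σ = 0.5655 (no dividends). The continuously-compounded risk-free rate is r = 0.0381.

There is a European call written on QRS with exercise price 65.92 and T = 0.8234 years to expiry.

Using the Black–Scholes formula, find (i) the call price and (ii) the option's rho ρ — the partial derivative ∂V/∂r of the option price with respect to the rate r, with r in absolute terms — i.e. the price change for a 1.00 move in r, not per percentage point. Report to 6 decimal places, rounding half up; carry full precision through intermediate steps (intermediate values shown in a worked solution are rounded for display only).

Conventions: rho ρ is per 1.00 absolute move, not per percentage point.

price = 10.080409
ρ = 17.825646

σ√T = 0.5655·√0.8234 = 0.513143
d₁ = (ln(S/K) + (r+σ²/2)T) / (σ√T) = (ln(58.88/65.92) + (0.0381+0.5655²/2)·0.8234) / 0.513143 = (-0.112940 + 0.163029) / 0.513143 = 0.097612
d₂ = d₁ − σ√T = 0.097612 − 0.513143 = -0.415531
e^{−rT} = 0.969115
N(d₁) = 0.538880,  N(d₂) = 0.338877
Call price V = S·N(d₁) − K·e^{−rT}·N(d₂) = 31.729238 − 21.648830 = 10.080409
ρ = K·T·e^{−rT}·N(d₂) = 17.825646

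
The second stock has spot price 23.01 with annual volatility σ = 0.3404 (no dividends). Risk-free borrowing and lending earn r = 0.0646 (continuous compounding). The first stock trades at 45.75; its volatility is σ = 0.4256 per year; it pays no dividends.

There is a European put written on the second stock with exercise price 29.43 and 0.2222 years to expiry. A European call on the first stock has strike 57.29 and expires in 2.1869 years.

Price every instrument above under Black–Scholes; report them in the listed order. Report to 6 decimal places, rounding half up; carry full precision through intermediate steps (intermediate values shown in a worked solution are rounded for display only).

price(the second stock put K=29.43) = 6.138074
price(the first stock call K=57.29) = 9.898009

[the second stock put K=29.43]
σ√T = 0.3404·√0.2222 = 0.160458
d₁ = (ln(S/K) + (r+σ²/2)T) / (σ√T) = (ln(23.01/29.43) + (0.0646+0.3404²/2)·0.2222) / 0.160458 = (-0.246086 + 0.027228) / 0.160458 = -1.363958
d₂ = d₁ − σ√T = -1.363958 − 0.160458 = -1.524416
e^{−rT} = 0.985748
N(−d₁) = 0.913710,  N(−d₂) = 0.936298
price = K·e^{−rT}·N(−d₂) − S·N(−d₁) = 27.162534 − 21.024460 = 6.138074
[the first stock call K=57.29]
σ√T = 0.4256·√2.1869 = 0.629385
d₁ = (ln(S/K) + (r+σ²/2)T) / (σ√T) = (ln(45.75/57.29) + (0.0646+0.4256²/2)·2.1869) / 0.629385 = (-0.224934 + 0.339336) / 0.629385 = 0.181768
d₂ = d₁ − σ√T = 0.181768 − 0.629385 = -0.447617
e^{−rT} = 0.868252
N(d₁) = 0.572118,  N(d₂) = 0.327215
price = S·N(d₁) − K·e^{−rT}·N(d₂) = 26.174378 − 16.276369 = 9.898009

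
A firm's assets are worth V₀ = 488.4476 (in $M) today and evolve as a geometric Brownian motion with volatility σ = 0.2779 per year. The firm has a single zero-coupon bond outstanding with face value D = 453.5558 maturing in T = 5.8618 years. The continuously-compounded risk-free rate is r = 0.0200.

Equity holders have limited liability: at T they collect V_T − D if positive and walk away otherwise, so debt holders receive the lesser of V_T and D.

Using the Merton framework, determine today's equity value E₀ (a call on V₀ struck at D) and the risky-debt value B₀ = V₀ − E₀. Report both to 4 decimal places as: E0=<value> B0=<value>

With assets at 488.4476 and a single debt payment of 453.5558 at 5.8618 years:
d₁ = [ln(V₀/D) + (r + σ²/2)T] / (σ√T)
   = [ln(488.4476/453.5558) + (0.0200 + 0.5·0.2779²)·5.8618] / (0.2779·√5.8618)
   = [0.074114 + 0.343585] / 0.672828 = 0.620810
d₂ = d₁ − σ√T = 0.620810 − 0.672828 = -0.052018
N(d₁) = 0.732638,  N(d₂) = 0.479257,  e^(−rT) = 0.889375
E₀ = V₀·N(d₁) − D·e^(−rT)·N(d₂)
   = 488.4476·0.732638 − 453.5558·0.889375·0.479257 = 164.531723
B₀ = V₀ − E₀ = 488.4476 − 164.531723 = 323.915877

E0=164.5317 B0=323.9159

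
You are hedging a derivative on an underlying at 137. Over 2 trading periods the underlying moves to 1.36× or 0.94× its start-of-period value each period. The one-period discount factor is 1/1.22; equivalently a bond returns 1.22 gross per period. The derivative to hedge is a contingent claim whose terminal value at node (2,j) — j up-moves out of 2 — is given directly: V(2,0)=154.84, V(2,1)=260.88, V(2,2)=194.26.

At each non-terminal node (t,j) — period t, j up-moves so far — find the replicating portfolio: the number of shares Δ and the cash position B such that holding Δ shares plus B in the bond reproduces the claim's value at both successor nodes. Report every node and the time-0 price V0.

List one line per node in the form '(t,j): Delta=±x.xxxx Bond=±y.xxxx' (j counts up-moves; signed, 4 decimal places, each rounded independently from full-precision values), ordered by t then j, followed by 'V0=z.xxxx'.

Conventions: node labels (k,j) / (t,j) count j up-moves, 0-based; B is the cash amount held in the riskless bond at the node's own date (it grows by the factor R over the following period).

(0,0): Delta=-0.1292 Bond=165.1608
(1,0): Delta=1.9605 Bond=-67.6128
(1,1): Delta=-0.8513 Bond=336.0507
V0=147.4663

Arbitrage-free pricing uses the up-move probability p* = (R−d)/(u−d) = 0.6667, discounting each step at R = 1.22.
Expiry values: V(2,0)=154.8400, V(2,1)=260.8800, V(2,2)=194.2600
Node (1,0) S=128.7800: V=(p*·260.8800+(1−p*)·154.8400)/1.22=184.8634; Δ=(260.8800−154.8400)/(175.1408−121.0532)=1.9605; B=V−Δ·S=-67.6128
Node (1,1) S=186.3200: V=(p*·194.2600+(1−p*)·260.8800)/1.22=177.4317; Δ=(194.2600−260.8800)/(253.3952−175.1408)=-0.8513; B=V−Δ·S=336.0507
Node (0,0) S=137.0000: V=(p*·177.4317+(1−p*)·184.8634)/1.22=147.4663; Δ=(177.4317−184.8634)/(186.3200−128.7800)=-0.1292; B=V−Δ·S=165.1608
As a check, the time-0 holding Δ(0,0)·S0 + B(0,0) comes to 147.4663 — exactly V0.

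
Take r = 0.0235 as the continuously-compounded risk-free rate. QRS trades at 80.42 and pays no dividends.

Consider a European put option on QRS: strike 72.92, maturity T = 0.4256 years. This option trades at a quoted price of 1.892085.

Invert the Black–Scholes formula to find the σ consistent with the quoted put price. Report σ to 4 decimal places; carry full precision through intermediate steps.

sigma = 0.2501

At σ = 0.2501 the Black–Scholes value reproduces the quote:
σ√T = 0.2501·√0.4256 = 0.163160
d₁ = (ln(S/K) + (r+σ²/2)T) / (σ√T) = (ln(80.42/72.92) + (0.0235+0.2501²/2)·0.4256) / 0.163160 = (0.097900 + 0.023312) / 0.163160 = 0.742902
d₂ = d₁ − σ√T = 0.742902 − 0.163160 = 0.579742
e^{−rT} = 0.990048
N(−d₁) = 0.228770,  N(−d₂) = 0.281044
V = K·e^{−rT}·N(−d₂) − S·N(−d₁) = 20.289798 − 18.397712 = 1.892085 (the observed quote) — the price is monotone increasing in volatility, hence this σ is the only solution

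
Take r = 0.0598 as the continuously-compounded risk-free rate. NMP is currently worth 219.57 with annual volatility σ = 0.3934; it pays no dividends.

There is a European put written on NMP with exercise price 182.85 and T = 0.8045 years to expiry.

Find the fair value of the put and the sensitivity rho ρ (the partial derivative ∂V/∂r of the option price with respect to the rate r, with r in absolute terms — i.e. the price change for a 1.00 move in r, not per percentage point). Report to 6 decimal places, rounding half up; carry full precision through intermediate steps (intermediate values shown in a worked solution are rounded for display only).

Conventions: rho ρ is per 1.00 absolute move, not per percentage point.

σ√T = 0.3934·√0.8045 = 0.352856
d₁ = (ln(S/K) + (r+σ²/2)T) / (σ√T) = (ln(219.57/182.85) + (0.0598+0.3934²/2)·0.8045) / 0.352856 = (0.183005 + 0.110363) / 0.352856 = 0.831409
d₂ = d₁ − σ√T = 0.831409 − 0.352856 = 0.478553
e^{−rT} = 0.953030
N(−d₁) = 0.202871,  N(−d₂) = 0.316128
Put price V = K·e^{−rT}·N(−d₂) − S·N(−d₁) = 55.088970 − 44.544433 = 10.544538
ρ = −K·T·e^{−rT}·N(−d₂) = -44.319076

price = 10.544538
ρ = -44.319076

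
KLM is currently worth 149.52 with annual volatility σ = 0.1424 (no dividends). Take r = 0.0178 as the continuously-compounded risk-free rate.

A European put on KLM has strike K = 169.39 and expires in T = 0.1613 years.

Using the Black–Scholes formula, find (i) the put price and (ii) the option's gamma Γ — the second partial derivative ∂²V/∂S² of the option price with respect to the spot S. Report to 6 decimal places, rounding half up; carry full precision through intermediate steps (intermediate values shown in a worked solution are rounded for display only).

σ√T = 0.1424·√0.1613 = 0.057191
d₁ = (ln(S/K) + (r+σ²/2)T) / (σ√T) = (ln(149.52/169.39) + (0.0178+0.1424²/2)·0.1613) / 0.057191 = (-0.124774 + 0.004507) / 0.057191 = -2.102904
d₂ = d₁ − σ√T = -2.102904 − 0.057191 = -2.160095
e^{−rT} = 0.997133
N(−d₁) = 0.982263,  N(−d₂) = 0.984617
Put price V = K·e^{−rT}·N(−d₂) − S·N(−d₁) = 166.306157 − 146.867952 = 19.438205
φ(d₁) = (1/√(2π))·e^{−d₁²/2} = 0.043716
Γ = φ(d₁) / (S·σ·√T) = 0.005112

price = 19.438205
Γ = 0.005112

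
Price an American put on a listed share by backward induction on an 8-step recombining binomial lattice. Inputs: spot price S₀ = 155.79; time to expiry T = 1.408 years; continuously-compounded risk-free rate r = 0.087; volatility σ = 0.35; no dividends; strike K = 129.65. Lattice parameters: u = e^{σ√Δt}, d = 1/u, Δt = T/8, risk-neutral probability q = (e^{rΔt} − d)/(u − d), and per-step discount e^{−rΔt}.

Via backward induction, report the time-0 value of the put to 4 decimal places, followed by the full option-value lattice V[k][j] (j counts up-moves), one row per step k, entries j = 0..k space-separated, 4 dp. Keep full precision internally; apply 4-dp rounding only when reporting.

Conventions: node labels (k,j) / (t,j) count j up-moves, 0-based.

Δt=0.17600  u=1.15816  d=0.86344  q=0.51571  discount=0.98480
step 8 (expiry): payoffs max(K−S,0) = 81.5230 65.0955 43.0607 13.5046 0.0000 0.0000 0.0000 0.0000 0.0000
k=7: (k=7,j=0): S=55.7388, K−S=73.9112, hold=71.9411 ⇒ V=73.9112 exercise | (k=7,j=1): S=74.7645, K−S=54.8855, hold=52.9155 ⇒ V=54.8855 exercise | (k=7,j=2): S=100.2843, K−S=29.3657, hold=27.3956 ⇒ V=29.3657 exercise | (k=7,j=3): S=134.5150, K−S=0.0000, hold=6.4408 ⇒ V=6.4408 continue | (k=7,j=4): S=180.4299, K−S=0.0000, hold=0.0000 ⇒ V=0.0000 continue | (k=7,j=5): S=242.0172, K−S=0.0000, hold=0.0000 ⇒ V=0.0000 continue | (k=7,j=6): S=324.6265, K−S=0.0000, hold=0.0000 ⇒ V=0.0000 continue | (k=7,j=7): S=435.4333, K−S=0.0000, hold=0.0000 ⇒ V=0.0000 continue
k=6: (k=6,j=0): S=64.5545, K−S=65.0955, hold=63.1254 ⇒ V=65.0955 exercise | (k=6,j=1): S=86.5893, K−S=43.0607, hold=41.0906 ⇒ V=43.0607 exercise | (k=6,j=2): S=116.1454, K−S=13.5046, hold=17.2765 ⇒ V=17.2765 continue | (k=6,j=3): S=155.7900, K−S=0.0000, hold=3.0718 ⇒ V=3.0718 continue | (k=6,j=4): S=208.9668, K−S=0.0000, hold=0.0000 ⇒ V=0.0000 continue | (k=6,j=5): S=280.2948, K−S=0.0000, hold=0.0000 ⇒ V=0.0000 continue | (k=6,j=6): S=375.9696, K−S=0.0000, hold=0.0000 ⇒ V=0.0000 continue
k=5: (k=5,j=0): S=74.7645, K−S=54.8855, hold=52.9155 ⇒ V=54.8855 exercise | (k=5,j=1): S=100.2843, K−S=29.3657, hold=29.3112 ⇒ V=29.3657 exercise | (k=5,j=2): S=134.5150, K−S=0.0000, hold=9.7998 ⇒ V=9.7998 continue | (k=5,j=3): S=180.4299, K−S=0.0000, hold=1.4650 ⇒ V=1.4650 continue | (k=5,j=4): S=242.0172, K−S=0.0000, hold=0.0000 ⇒ V=0.0000 continue | (k=5,j=5): S=324.6265, K−S=0.0000, hold=0.0000 ⇒ V=0.0000 continue
k=4: (k=4,j=0): S=86.5893, K−S=43.0607, hold=41.0906 ⇒ V=43.0607 exercise | (k=4,j=1): S=116.1454, K−S=13.5046, hold=18.9824 ⇒ V=18.9824 continue | (k=4,j=2): S=155.7900, K−S=0.0000, hold=5.4178 ⇒ V=5.4178 continue | (k=4,j=3): S=208.9668, K−S=0.0000, hold=0.6987 ⇒ V=0.6987 continue | (k=4,j=4): S=280.2948, K−S=0.0000, hold=0.0000 ⇒ V=0.0000 continue
k=3: (k=3,j=0): S=100.2843, K−S=29.3657, hold=30.1776 ⇒ V=30.1776 continue | (k=3,j=1): S=134.5150, K−S=0.0000, hold=11.8049 ⇒ V=11.8049 continue | (k=3,j=2): S=180.4299, K−S=0.0000, hold=2.9388 ⇒ V=2.9388 continue | (k=3,j=3): S=242.0172, K−S=0.0000, hold=0.3332 ⇒ V=0.3332 continue
k=2: (k=2,j=0): S=116.1454, K−S=13.5046, hold=20.3880 ⇒ V=20.3880 continue | (k=2,j=1): S=155.7900, K−S=0.0000, hold=7.1226 ⇒ V=7.1226 continue | (k=2,j=2): S=208.9668, K−S=0.0000, hold=1.5708 ⇒ V=1.5708 continue
k=1: (k=1,j=0): S=134.5150, K−S=0.0000, hold=13.3411 ⇒ V=13.3411 continue | (k=1,j=1): S=180.4299, K−S=0.0000, hold=4.1948 ⇒ V=4.1948 continue
k=0: (k=0,j=0): S=155.7900, K−S=0.0000, hold=8.4932 ⇒ V=8.4932 continue

price = 8.4932
tree:
8.4932
13.3411 4.1948
20.3880 7.1226 1.5708
30.1776 11.8049 2.9388 0.3332
43.0607 18.9824 5.4178 0.6987 0.0000
54.8855 29.3657 9.7998 1.4650 0.0000 0.0000
65.0955 43.0607 17.2765 3.0718 0.0000 0.0000 0.0000
73.9112 54.8855 29.3657 6.4408 0.0000 0.0000 0.0000 0.0000
81.5230 65.0955 43.0607 13.5046 0.0000 0.0000 0.0000 0.0000 0.0000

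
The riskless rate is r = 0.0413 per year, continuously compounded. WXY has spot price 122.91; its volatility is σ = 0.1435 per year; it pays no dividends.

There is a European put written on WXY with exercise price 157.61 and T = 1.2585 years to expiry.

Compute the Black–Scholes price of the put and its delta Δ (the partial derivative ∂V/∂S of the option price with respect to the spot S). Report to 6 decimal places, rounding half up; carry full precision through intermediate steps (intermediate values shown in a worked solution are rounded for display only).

σ√T = 0.1435·√1.2585 = 0.160982
d₁ = (ln(S/K) + (r+σ²/2)T) / (σ√T) = (ln(122.91/157.61) + (0.0413+0.1435²/2)·1.2585) / 0.160982 = (-0.248671 + 0.064934) / 0.160982 = -1.141351
d₂ = d₁ − σ√T = -1.141351 − 0.160982 = -1.302334
e^{−rT} = 0.949352
N(−d₁) = 0.873138,  N(−d₂) = 0.903599
Put price V = K·e^{−rT}·N(−d₂) − S·N(−d₁) = 135.203061 − 107.317407 = 27.885654
Δ = −N(−d₁) = -0.873138

price = 27.885654
Δ = -0.873138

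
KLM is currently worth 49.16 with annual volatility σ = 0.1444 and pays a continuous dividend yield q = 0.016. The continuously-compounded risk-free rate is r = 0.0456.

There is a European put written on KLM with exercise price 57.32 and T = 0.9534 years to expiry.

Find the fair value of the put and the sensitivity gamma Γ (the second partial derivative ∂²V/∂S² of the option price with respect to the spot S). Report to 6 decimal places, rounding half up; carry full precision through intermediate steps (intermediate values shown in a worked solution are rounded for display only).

price = 7.209213
Γ = 0.040549

σ√T = 0.1444·√0.9534 = 0.140995
d₁ = (ln(S/K) + (r−q+σ²/2)T) / (σ√T) = (ln(49.16/57.32) + (0.0456−0.016+0.1444²/2)·0.9534) / 0.140995 = (-0.153569 + 0.038160) / 0.140995 = -0.818529
d₂ = d₁ − σ√T = -0.818529 − 0.140995 = -0.959525
e^{−rT} = 0.957456
e^{−qT} = 0.984861
N(−d₁) = 0.793473,  N(−d₂) = 0.831353
Put price V = K·e^{−rT}·N(−d₂) − S·e^{−qT}·N(−d₁) = 45.625807 − 38.416595 = 7.209213
φ(d₁) = (1/√(2π))·e^{−d₁²/2} = 0.285380
Γ = e^{−qT}·φ(d₁) / (S·σ·√T) = 0.040549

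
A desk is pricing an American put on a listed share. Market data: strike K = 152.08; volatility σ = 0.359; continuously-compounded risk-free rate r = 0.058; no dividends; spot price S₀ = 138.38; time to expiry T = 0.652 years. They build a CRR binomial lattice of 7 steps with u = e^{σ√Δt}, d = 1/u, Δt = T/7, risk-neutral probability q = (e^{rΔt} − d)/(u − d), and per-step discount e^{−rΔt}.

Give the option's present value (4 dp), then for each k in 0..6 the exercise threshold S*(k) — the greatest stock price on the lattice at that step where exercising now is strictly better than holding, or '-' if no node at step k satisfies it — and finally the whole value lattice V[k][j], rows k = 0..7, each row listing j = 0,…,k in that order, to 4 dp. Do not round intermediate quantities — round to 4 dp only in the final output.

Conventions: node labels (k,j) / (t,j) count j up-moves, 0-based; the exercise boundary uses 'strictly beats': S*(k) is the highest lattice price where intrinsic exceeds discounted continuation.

price = 21.4931
boundary = - - 111.1494 99.6148 111.1494 124.0195 111.1494
tree:
21.4931
30.2314 12.8943
40.9306 19.7455 6.1093
52.4652 29.1204 10.4842 1.7536
62.8028 40.9306 17.4994 3.5072 0.0000
72.0676 52.4652 28.0605 7.0147 0.0000 0.0000
80.3709 62.8028 40.9306 14.0298 0.0000 0.0000 0.0000
87.8126 72.0676 52.4652 28.0605 0.0000 0.0000 0.0000 0.0000

Δt=0.09314, u=1.11579, d=0.89622, q=0.49731, disc=e^(-rΔt)=0.99461
k=7 terminal: V=max(K-S,0) → 87.8126 72.0676 52.4652 28.0605 0.0000 0.0000 0.0000 0.0000
k=6: j=0 S=71.7091 intr=80.3709 cont=79.5515 V=80.3709[EX]; j=1 S=89.2772 intr=62.8028 cont=61.9834 V=62.8028[EX]; j=2 S=111.1494 intr=40.9306 cont=40.1113 V=40.9306[EX]; j=3 S=138.3800 intr=13.7000 cont=14.0298 V=14.0298[hold]; j=4 S=172.2819 intr=0.0000 cont=0.0000 V=0.0000[hold]; j=5 S=214.4895 intr=0.0000 cont=0.0000 V=0.0000[hold]; j=6 S=267.0376 intr=0.0000 cont=0.0000 V=0.0000[hold]  S*(6)=111.1494
k=5: j=0 S=80.0124 intr=72.0676 cont=71.2482 V=72.0676[EX]; j=1 S=99.6148 intr=52.4652 cont=51.6459 V=52.4652[EX]; j=2 S=124.0195 intr=28.0605 cont=27.4042 V=28.0605[EX]; j=3 S=154.4033 intr=0.0000 cont=7.0147 V=7.0147[hold]; j=4 S=192.2308 intr=0.0000 cont=0.0000 V=0.0000[hold]; j=5 S=239.3257 intr=0.0000 cont=0.0000 V=0.0000[hold]  S*(5)=124.0195
k=4: j=0 S=89.2772 intr=62.8028 cont=61.9834 V=62.8028[EX]; j=1 S=111.1494 intr=40.9306 cont=40.1113 V=40.9306[EX]; j=2 S=138.3800 intr=13.7000 cont=17.4994 V=17.4994[hold]; j=3 S=172.2819 intr=0.0000 cont=3.5072 V=3.5072[hold]; j=4 S=214.4895 intr=0.0000 cont=0.0000 V=0.0000[hold]  S*(4)=111.1494
k=3: j=0 S=99.6148 intr=52.4652 cont=51.6459 V=52.4652[EX]; j=1 S=124.0195 intr=28.0605 cont=29.1204 V=29.1204[hold]; j=2 S=154.4033 intr=0.0000 cont=10.4842 V=10.4842[hold]; j=3 S=192.2308 intr=0.0000 cont=1.7536 V=1.7536[hold]  S*(3)=99.6148
k=2: j=0 S=111.1494 intr=40.9306 cont=40.6356 V=40.9306[EX]; j=1 S=138.3800 intr=13.7000 cont=19.7455 V=19.7455[hold]; j=2 S=172.2819 intr=0.0000 cont=6.1093 V=6.1093[hold]  S*(2)=111.1494
k=1: j=0 S=124.0195 intr=28.0605 cont=30.2314 V=30.2314[hold]; j=1 S=154.4033 intr=0.0000 cont=12.8943 V=12.8943[hold]  S*(1)=-
k=0: j=0 S=138.3800 intr=13.7000 cont=21.4931 V=21.4931[hold]  S*(0)=-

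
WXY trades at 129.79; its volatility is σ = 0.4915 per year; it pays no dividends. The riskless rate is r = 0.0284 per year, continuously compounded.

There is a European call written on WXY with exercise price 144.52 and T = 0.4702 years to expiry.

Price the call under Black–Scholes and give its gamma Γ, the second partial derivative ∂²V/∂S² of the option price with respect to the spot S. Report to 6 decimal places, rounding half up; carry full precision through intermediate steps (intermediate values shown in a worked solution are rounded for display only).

σ√T = 0.4915·√0.4702 = 0.337027
d₁ = (ln(S/K) + (r+σ²/2)T) / (σ√T) = (ln(129.79/144.52) + (0.0284+0.4915²/2)·0.4702) / 0.337027 = (-0.107500 + 0.070147) / 0.337027 = -0.110830
d₂ = d₁ − σ√T = -0.110830 − 0.337027 = -0.447857
e^{−rT} = 0.986735
N(d₁) = 0.455875,  N(d₂) = 0.327128
Call price V = S·N(d₁) − K·e^{−rT}·N(d₂) = 59.168073 − 46.649425 = 12.518649
φ(d₁) = (1/√(2π))·e^{−d₁²/2} = 0.396500
Γ = φ(d₁) / (S·σ·√T) = 0.009064

price = 12.518649
Γ = 0.009064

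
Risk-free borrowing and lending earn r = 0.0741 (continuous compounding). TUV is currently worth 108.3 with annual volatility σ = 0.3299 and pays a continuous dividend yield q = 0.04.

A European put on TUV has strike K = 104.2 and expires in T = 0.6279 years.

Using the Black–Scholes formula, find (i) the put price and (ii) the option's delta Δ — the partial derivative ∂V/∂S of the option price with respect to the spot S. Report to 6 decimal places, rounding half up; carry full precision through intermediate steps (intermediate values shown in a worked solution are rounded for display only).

σ√T = 0.3299·√0.6279 = 0.261413
d₁ = (ln(S/K) + (r−q+σ²/2)T) / (σ√T) = (ln(108.3/104.2) + (0.0741−0.04+0.3299²/2)·0.6279) / 0.261413 = (0.038593 + 0.055580) / 0.261413 = 0.360245
d₂ = d₁ − σ√T = 0.360245 − 0.261413 = 0.098832
e^{−rT} = 0.954538
e^{−qT} = 0.975197
N(−d₁) = 0.359332,  N(−d₂) = 0.460636
Put price V = K·e^{−rT}·N(−d₂) − S·e^{−qT}·N(−d₁) = 45.816179 − 37.950411 = 7.865768
Δ = −e^{−qT}·N(−d₁) = -0.350419

price = 7.865768
Δ = -0.350419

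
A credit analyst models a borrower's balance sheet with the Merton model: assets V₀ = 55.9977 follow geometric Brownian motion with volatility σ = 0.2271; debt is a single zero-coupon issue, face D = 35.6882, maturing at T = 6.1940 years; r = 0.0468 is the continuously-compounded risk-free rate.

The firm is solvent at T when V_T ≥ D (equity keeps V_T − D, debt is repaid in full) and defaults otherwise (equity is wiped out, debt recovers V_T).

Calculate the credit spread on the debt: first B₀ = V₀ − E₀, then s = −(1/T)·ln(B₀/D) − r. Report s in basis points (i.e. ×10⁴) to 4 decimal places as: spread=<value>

Work the structural quantities from V₀ = 55.9977 against face 35.6882:
d₁ = [ln(V₀/D) + (r + σ²/2)T] / (σ√T)
   = [ln(55.9977/35.6882) + (0.0468 + 0.5·0.2271²)·6.1940] / (0.2271·√6.1940)
   = [0.450491 + 0.449605] / 0.565201 = 1.592524
d₂ = d₁ − σ√T = 1.592524 − 0.565201 = 1.027323
N(d₁) = 0.944366,  N(d₂) = 0.847866,  e^(−rT) = 0.748354
E₀ = V₀·N(d₁) − D·e^(−rT)·N(d₂)
   = 55.9977·0.944366 − 35.6882·0.748354·0.847866 = 30.238054
B₀ = V₀ − E₀ = 55.9977 − 30.238054 = 25.759646
spread = −(1/T)·ln(B₀/D) − r = −(1/6.1940)·ln(25.759646/35.6882) − 0.0468 = 0.00583334
in basis points: 0.00583334 × 10⁴ = 58.3334 bp

spread=58.3334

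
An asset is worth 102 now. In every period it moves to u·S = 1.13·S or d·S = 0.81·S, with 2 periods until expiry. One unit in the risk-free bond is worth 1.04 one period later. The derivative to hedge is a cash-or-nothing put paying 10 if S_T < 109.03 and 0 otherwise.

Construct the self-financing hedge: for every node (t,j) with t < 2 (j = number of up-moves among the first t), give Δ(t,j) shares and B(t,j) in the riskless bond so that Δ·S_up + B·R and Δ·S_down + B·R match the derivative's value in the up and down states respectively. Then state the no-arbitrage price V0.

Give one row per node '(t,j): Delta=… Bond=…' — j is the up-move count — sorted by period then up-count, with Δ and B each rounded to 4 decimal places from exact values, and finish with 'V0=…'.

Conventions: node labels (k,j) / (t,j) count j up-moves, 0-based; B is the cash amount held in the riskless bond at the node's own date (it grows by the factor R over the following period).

Risk-neutral probability p* = (R−d)/(u−d) = (1.04−0.81)/(1.13−0.81) = 0.7188.
At maturity the claim pays: V(2,0)=10.0000, V(2,1)=10.0000, V(2,2)=0.0000
Node (1,0) S=82.6200: V=(p*·10.0000+(1−p*)·10.0000)/1.04=9.6154; Δ=(10.0000−10.0000)/(93.3606−66.9222)=0.0000; B=V−Δ·S=9.6154
Node (1,1) S=115.2600: V=(p*·0.0000+(1−p*)·10.0000)/1.04=2.7043; Δ=(0.0000−10.0000)/(130.2438−93.3606)=-0.2711; B=V−Δ·S=33.9543
Node (0,0) S=102.0000: V=(p*·2.7043+(1−p*)·9.6154)/1.04=4.4693; Δ=(2.7043−9.6154)/(115.2600−82.6200)=-0.2117; B=V−Δ·S=26.0663
Verification: the root portfolio costs Δ(0,0)·S0 + B(0,0) = 4.4693, matching V0.

(0,0): Delta=-0.2117 Bond=26.0663
(1,0): Delta=0.0000 Bond=9.6154
(1,1): Delta=-0.2711 Bond=33.9543
V0=4.4693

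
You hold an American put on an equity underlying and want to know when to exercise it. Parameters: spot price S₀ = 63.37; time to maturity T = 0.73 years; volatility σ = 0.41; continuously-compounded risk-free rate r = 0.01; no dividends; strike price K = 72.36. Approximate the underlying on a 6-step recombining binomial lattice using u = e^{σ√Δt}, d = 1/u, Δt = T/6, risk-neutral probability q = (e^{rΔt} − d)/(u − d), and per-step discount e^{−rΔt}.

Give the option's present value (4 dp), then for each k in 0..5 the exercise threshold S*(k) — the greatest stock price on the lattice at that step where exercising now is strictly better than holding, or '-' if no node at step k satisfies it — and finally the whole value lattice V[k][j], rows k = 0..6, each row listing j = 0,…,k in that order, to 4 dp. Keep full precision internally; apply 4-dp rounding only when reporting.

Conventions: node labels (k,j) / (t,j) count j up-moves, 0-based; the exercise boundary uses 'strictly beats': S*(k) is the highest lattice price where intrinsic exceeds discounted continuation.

price = 14.6524
boundary = - - - 41.2626 47.6065 54.9256
tree:
14.6524
19.5553 9.1294
25.1713 13.2362 4.4950
31.0974 18.5152 7.2829 1.3445
36.5958 24.7535 11.4874 2.5330 0.0000
41.3616 31.0974 17.4344 4.7719 0.0000 0.0000
45.4923 36.5958 24.7535 8.9900 0.0000 0.0000 0.0000

Δt=0.12167, u=1.15374, d=0.86674, q=0.46855, disc=e^(-rΔt)=0.99878
k=6 terminal: V=max(K-S,0) → 45.4923 36.5958 24.7535 8.9900 0.0000 0.0000 0.0000
k=5: j=0 S=30.9984 intr=41.3616 cont=41.2736 V=41.3616[EX]; j=1 S=41.2626 intr=31.0974 cont=31.0094 V=31.0974[EX]; j=2 S=54.9256 intr=17.4344 cont=17.3464 V=17.4344[EX]; j=3 S=73.1127 intr=0.0000 cont=4.7719 V=4.7719[hold]; j=4 S=97.3219 intr=0.0000 cont=0.0000 V=0.0000[hold]; j=5 S=129.5473 intr=0.0000 cont=0.0000 V=0.0000[hold]  S*(5)=54.9256
k=4: j=0 S=35.7642 intr=36.5958 cont=36.5079 V=36.5958[EX]; j=1 S=47.6065 intr=24.7535 cont=24.6656 V=24.7535[EX]; j=2 S=63.3700 intr=8.9900 cont=11.4874 V=11.4874[hold]; j=3 S=84.3532 intr=0.0000 cont=2.5330 V=2.5330[hold]; j=4 S=112.2844 intr=0.0000 cont=0.0000 V=0.0000[hold]  S*(4)=47.6065
k=3: j=0 S=41.2626 intr=31.0974 cont=31.0094 V=31.0974[EX]; j=1 S=54.9256 intr=17.4344 cont=18.5152 V=18.5152[hold]; j=2 S=73.1127 intr=0.0000 cont=7.2829 V=7.2829[hold]; j=3 S=97.3219 intr=0.0000 cont=1.3445 V=1.3445[hold]  S*(3)=41.2626
k=2: j=0 S=47.6065 intr=24.7535 cont=25.1713 V=25.1713[hold]; j=1 S=63.3700 intr=8.9900 cont=13.2362 V=13.2362[hold]; j=2 S=84.3532 intr=0.0000 cont=4.4950 V=4.4950[hold]  S*(2)=-
k=1: j=0 S=54.9256 intr=17.4344 cont=19.5553 V=19.5553[hold]; j=1 S=73.1127 intr=0.0000 cont=9.1294 V=9.1294[hold]  S*(1)=-
k=0: j=0 S=63.3700 intr=8.9900 cont=14.6524 V=14.6524[hold]  S*(0)=-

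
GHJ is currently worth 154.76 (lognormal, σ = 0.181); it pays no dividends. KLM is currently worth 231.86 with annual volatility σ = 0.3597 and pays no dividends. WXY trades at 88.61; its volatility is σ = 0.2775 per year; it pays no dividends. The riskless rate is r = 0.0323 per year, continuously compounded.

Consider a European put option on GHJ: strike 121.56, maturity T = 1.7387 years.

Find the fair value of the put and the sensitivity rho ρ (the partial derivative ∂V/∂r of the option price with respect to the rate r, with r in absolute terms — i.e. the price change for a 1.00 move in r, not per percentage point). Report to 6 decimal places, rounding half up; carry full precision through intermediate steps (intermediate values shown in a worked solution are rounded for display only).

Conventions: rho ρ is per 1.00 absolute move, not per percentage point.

price = 1.612233
ρ = -25.919984

σ√T = 0.181·√1.7387 = 0.238666
d₁ = (ln(S/K) + (r+σ²/2)T) / (σ√T) = (ln(154.76/121.56) + (0.0323+0.181²/2)·1.7387) / 0.238666 = (0.241468 + 0.084641) / 0.238666 = 1.366378
d₂ = d₁ − σ√T = 1.366378 − 0.238666 = 1.127712
e^{−rT} = 0.945388
N(−d₁) = 0.085910,  N(−d₂) = 0.129721
Put price V = K·e^{−rT}·N(−d₂) − S·N(−d₁) = 14.907680 − 13.295447 = 1.612233
ρ = −K·T·e^{−rT}·N(−d₂) = -25.919984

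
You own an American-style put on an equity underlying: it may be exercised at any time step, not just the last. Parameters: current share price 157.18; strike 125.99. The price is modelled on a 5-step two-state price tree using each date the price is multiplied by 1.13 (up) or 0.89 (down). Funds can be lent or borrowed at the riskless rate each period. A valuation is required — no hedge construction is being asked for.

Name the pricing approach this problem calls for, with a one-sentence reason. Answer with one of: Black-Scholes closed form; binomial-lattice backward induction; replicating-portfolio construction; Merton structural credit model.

Key observation: an American put (K = 125.99, S₀ = 157.18) on a 5-date tree has no closed form — the optimal stopping decision is embedded and must be resolved recursively from expiry.

framework: binomial-lattice backward induction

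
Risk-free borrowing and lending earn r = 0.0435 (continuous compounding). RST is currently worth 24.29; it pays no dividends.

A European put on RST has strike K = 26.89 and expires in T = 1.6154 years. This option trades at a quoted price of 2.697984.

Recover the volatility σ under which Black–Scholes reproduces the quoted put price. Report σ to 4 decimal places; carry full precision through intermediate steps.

sigma = 0.1834

At σ = 0.1834 the Black–Scholes value reproduces the quote:
σ√T = 0.1834·√1.6154 = 0.233098
d₁ = (ln(S/K) + (r+σ²/2)T) / (σ√T) = (ln(24.29/26.89) + (0.0435+0.1834²/2)·1.6154) / 0.233098 = (-0.101690 + 0.097437) / 0.233098 = -0.018243
d₂ = d₁ − σ√T = -0.018243 − 0.233098 = -0.251341
e^{−rT} = 0.932142
N(−d₁) = 0.507277,  N(−d₂) = 0.599225
V = K·e^{−rT}·N(−d₂) − S·N(−d₁) = 15.019754 − 12.321769 = 2.697984 (matching the quote); vega is positive throughout, so no other σ reproduces this price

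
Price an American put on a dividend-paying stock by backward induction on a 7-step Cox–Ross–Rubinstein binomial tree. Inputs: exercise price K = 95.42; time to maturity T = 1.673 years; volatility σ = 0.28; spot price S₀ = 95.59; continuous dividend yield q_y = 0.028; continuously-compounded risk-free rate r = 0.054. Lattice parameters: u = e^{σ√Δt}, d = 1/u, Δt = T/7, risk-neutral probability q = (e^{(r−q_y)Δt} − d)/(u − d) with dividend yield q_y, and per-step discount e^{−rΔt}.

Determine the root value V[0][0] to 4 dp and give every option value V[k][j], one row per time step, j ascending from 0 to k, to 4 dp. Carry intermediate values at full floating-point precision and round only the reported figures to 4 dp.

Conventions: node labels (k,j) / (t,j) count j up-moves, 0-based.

price = 11.8948
tree:
11.8948
17.1081 6.7530
23.8352 10.5199 2.9887
32.0233 15.8964 5.1707 0.7837
40.1336 23.1182 8.7581 1.5522 0.0000
47.2064 32.0233 14.4095 3.0742 0.0000 0.0000
53.3743 40.1336 22.7232 6.0886 0.0000 0.0000 0.0000
58.7532 47.2064 32.0233 12.0588 0.0000 0.0000 0.0000 0.0000

Δt=0.23900  u=1.14670  d=0.87207  q=0.48853  discount=0.98718
step 7 (expiry): payoffs max(K−S,0) = 58.7532 47.2064 32.0233 12.0588 0.0000 0.0000 0.0000 0.0000
k=6: (k=6,j=0): S=42.0457, K−S=53.3743, hold=52.4312 ⇒ V=53.3743 exercise | (k=6,j=1): S=55.2864, K−S=40.1336, hold=39.2788 ⇒ V=40.1336 exercise | (k=6,j=2): S=72.6968, K−S=22.7232, hold=21.9845 ⇒ V=22.7232 exercise | (k=6,j=3): S=95.5900, K−S=0.0000, hold=6.0886 ⇒ V=6.0886 continue | (k=6,j=4): S=125.6926, K−S=0.0000, hold=0.0000 ⇒ V=0.0000 continue | (k=6,j=5): S=165.2748, K−S=0.0000, hold=0.0000 ⇒ V=0.0000 continue | (k=6,j=6): S=217.3220, K−S=0.0000, hold=0.0000 ⇒ V=0.0000 continue
k=5: (k=5,j=0): S=48.2136, K−S=47.2064, hold=46.3044 ⇒ V=47.2064 exercise | (k=5,j=1): S=63.3967, K−S=32.0233, hold=31.2225 ⇒ V=32.0233 exercise | (k=5,j=2): S=83.3612, K−S=12.0588, hold=14.4095 ⇒ V=14.4095 continue | (k=5,j=3): S=109.6127, K−S=0.0000, hold=3.0742 ⇒ V=3.0742 continue | (k=5,j=4): S=144.1312, K−S=0.0000, hold=0.0000 ⇒ V=0.0000 continue | (k=5,j=5): S=189.5201, K−S=0.0000, hold=0.0000 ⇒ V=0.0000 continue
k=4: (k=4,j=0): S=55.2864, K−S=40.1336, hold=39.2788 ⇒ V=40.1336 exercise | (k=4,j=1): S=72.6968, K−S=22.7232, hold=23.1182 ⇒ V=23.1182 continue | (k=4,j=2): S=95.5900, K−S=0.0000, hold=8.7581 ⇒ V=8.7581 continue | (k=4,j=3): S=125.6926, K−S=0.0000, hold=1.5522 ⇒ V=1.5522 continue | (k=4,j=4): S=165.2748, K−S=0.0000, hold=0.0000 ⇒ V=0.0000 continue
k=3: (k=3,j=0): S=63.3967, K−S=32.0233, hold=31.4130 ⇒ V=32.0233 exercise | (k=3,j=1): S=83.3612, K−S=12.0588, hold=15.8964 ⇒ V=15.8964 continue | (k=3,j=2): S=109.6127, K−S=0.0000, hold=5.1707 ⇒ V=5.1707 continue | (k=3,j=3): S=144.1312, K−S=0.0000, hold=0.7837 ⇒ V=0.7837 continue
k=2: (k=2,j=0): S=72.6968, K−S=22.7232, hold=23.8352 ⇒ V=23.8352 continue | (k=2,j=1): S=95.5900, K−S=0.0000, hold=10.5199 ⇒ V=10.5199 continue | (k=2,j=2): S=125.6926, K−S=0.0000, hold=2.9887 ⇒ V=2.9887 continue
k=1: (k=1,j=0): S=83.3612, K−S=12.0588, hold=17.1081 ⇒ V=17.1081 continue | (k=1,j=1): S=109.6127, K−S=0.0000, hold=6.7530 ⇒ V=6.7530 continue
k=0: (k=0,j=0): S=95.5900, K−S=0.0000, hold=11.8948 ⇒ V=11.8948 continue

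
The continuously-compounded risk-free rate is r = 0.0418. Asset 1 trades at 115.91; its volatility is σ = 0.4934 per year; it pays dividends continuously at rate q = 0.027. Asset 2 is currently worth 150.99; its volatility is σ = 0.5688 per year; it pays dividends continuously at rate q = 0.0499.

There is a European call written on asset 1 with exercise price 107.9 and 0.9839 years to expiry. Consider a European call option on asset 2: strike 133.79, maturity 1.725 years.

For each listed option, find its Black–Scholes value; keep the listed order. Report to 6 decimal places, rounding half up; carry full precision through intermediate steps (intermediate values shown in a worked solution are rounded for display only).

price(asset 1 call K=107.9) = 25.895323
price(asset 2 call K=133.79) = 45.702285

[asset 1 call K=107.9]
σ√T = 0.4934·√0.9839 = 0.489412
d₁ = (ln(S/K) + (r−q+σ²/2)T) / (σ√T) = (ln(115.91/107.9) + (0.0418−0.027+0.4934²/2)·0.9839) / 0.489412 = (0.071609 + 0.134324) / 0.489412 = 0.420776
d₂ = d₁ − σ√T = 0.420776 − 0.489412 = -0.068636
e^{−rT} = 0.959707
e^{−qT} = 0.973784
N(d₁) = 0.663041,  N(d₂) = 0.472640
price = S·e^{−qT}·N(d₁) − K·e^{−rT}·N(d₂) = 74.838309 − 48.942986 = 25.895323
[asset 2 call K=133.79]
σ√T = 0.5688·√1.725 = 0.747058
d₁ = (ln(S/K) + (r−q+σ²/2)T) / (σ√T) = (ln(150.99/133.79) + (0.0418−0.0499+0.5688²/2)·1.725) / 0.747058 = (0.120942 + 0.265075) / 0.747058 = 0.516717
d₂ = d₁ − σ√T = 0.516717 − 0.747058 = -0.230341
e^{−rT} = 0.930433
e^{−qT} = 0.917523
N(d₁) = 0.697323,  N(d₂) = 0.408913
price = S·e^{−qT}·N(d₁) − K·e^{−rT}·N(d₂) = 96.604920 − 50.902635 = 45.702285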